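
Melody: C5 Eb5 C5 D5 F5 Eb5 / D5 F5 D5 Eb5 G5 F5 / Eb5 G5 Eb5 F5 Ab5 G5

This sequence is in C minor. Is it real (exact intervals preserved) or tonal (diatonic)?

tonal

Every note is diatonic to C minor.
Cell 1 has +2 semitones from note 3 to 4, but cell 2 has +1 — the interval quality changes while the contour stays the same, which is the hallmark of a tonal sequence.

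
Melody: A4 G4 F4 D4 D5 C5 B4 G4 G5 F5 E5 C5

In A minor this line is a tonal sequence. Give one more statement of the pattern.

C6 B5 A5 F5

The 4-note cells begin on A4, D5, G5 — each up a 4th from the last.
So cell 4 is C6 B5 A5 F5.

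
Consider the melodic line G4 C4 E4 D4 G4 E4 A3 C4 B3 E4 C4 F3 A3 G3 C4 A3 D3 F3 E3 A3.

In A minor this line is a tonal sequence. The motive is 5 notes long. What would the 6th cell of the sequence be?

D3 G2 B2 A2 D3

Unit = 5 notes; the statements start on G4, E4, C4, A3, moving down a 3rd each time.
Continuing the starts: F3 → D3.
Statement 6 starts on D3 and keeps the same diatonic contour: D3 G2 B2 A2 D3.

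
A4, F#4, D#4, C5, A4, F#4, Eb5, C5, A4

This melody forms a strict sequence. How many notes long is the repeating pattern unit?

9 notes total. Splitting into 3 groups of 3:
A4 F#4 D#4 | C5 A4 F#4 | Eb5 C5 A4
Each cell is the previous one up a 3rd — so the unit is 3 notes.

3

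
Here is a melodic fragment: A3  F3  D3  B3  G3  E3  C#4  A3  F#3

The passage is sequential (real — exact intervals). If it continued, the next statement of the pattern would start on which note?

With a 3-note motive the entries are A3, B3, C#4, each up a 2nd from the previous.
One more step up a 2nd gives D#4.

D#4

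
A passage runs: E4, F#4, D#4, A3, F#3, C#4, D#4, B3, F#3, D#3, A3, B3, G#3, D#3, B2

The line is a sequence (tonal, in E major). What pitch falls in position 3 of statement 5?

C#3

The unit is 5 notes. Position-3 pitches of the 3 shown cells: D#4, B3, G#3.
Carrying that down a 3rd forward: E3 → C#3.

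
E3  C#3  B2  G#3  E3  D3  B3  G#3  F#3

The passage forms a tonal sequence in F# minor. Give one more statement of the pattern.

D4 B3 A3

Unit = 3 notes; the statements start on E3, G#3, B3, moving up a 3rd each time.
From D4 the diatonic shape gives D4 B3 A3.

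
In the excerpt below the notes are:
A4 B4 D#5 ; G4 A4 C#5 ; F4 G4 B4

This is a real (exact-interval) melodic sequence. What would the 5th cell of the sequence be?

Db4 Eb4 G4

With a 3-note motive the entries are A4, G4, F4, each down a 2nd from the previous.
Extending down a 2nd: Eb4 → Db4.
So cell 5 is Db4 Eb4 G4.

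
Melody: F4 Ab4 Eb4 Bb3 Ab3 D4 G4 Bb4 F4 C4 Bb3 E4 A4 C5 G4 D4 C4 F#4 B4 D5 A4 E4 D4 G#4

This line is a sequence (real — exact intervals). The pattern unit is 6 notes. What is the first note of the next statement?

Taking 6-note groups, the heads are F4, G4, A4, B4: the pattern moves up a 2nd.
One more step up a 2nd gives C#5.

C#5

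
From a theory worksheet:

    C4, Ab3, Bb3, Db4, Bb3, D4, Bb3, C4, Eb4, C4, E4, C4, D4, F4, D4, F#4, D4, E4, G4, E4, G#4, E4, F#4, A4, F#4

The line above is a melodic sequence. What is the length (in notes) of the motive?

5

Try groups of 5 (5 cells in 25 notes):
C4 Ab3 Bb3 Db4 Bb3 | D4 Bb3 C4 Eb4 C4 | E4 C4 D4 F4 D4 | F#4 D4 E4 G4 E4 | G#4 E4 F#4 A4 F#4
Every group is a transposition up a 2nd of the one before; no shorter unit works.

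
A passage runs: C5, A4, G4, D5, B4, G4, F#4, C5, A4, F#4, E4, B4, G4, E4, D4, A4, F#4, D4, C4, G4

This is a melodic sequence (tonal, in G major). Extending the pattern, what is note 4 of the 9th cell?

C4

With 4-note cells, note 4 of each statement runs D5, C5, B4, A4, G4.
Each moves down a 2nd. Continuing: F#4 → E4 → D4 → C4.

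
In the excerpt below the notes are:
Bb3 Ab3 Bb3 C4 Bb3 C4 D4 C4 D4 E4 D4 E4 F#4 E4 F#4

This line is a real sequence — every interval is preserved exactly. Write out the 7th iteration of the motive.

Taking 3-note groups, the heads are Bb3, C4, D4, E4, F#4: the pattern moves up a 2nd.
Carrying on: G#4 → A#4.
So cell 7 is A#4 G#4 A#4.

A#4 G#4 A#4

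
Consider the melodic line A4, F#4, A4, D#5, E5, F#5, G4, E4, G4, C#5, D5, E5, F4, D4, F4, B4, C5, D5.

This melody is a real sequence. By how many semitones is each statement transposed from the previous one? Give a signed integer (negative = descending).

-2

Unit = 6 notes; the statements start on A4, G4, F4, moving down a 2nd each time.
Counting half-steps from A4 to G4: -2.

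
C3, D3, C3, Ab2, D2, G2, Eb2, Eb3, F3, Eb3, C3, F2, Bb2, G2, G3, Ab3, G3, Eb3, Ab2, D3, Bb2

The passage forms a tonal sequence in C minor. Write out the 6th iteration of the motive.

F4 G4 F4 D4 G3 C4 Ab3

With a 7-note motive the entries are C3, Eb3, G3, each up a 3rd from the previous.
Carrying on: Bb3 → D4 → F4.
From F4 the diatonic shape gives F4 G4 F4 D4 G3 C4 Ab3.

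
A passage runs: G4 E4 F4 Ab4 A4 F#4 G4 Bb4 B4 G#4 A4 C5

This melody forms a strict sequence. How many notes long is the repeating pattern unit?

12 notes total. Splitting into 3 groups of 4:
G4 E4 F4 Ab4 | A4 F#4 G4 Bb4 | B4 G#4 A4 C5
Each cell is the previous one up a 2nd — so the unit is 4 notes.

4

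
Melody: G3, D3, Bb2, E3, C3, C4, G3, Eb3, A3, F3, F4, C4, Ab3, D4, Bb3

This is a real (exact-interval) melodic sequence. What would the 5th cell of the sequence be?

The 5-note cells begin on G3, C4, F4 — each up a 4th from the last.
Carrying on: Bb4 → Eb5.
So cell 5 is Eb5 Bb4 Gb4 C5 Ab4.

Eb5 Bb4 Gb4 C5 Ab4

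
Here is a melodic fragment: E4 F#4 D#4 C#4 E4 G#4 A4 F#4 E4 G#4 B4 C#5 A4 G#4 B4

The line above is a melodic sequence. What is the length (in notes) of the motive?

Try groups of 5 (3 cells in 15 notes):
E4 F#4 D#4 C#4 E4 | G#4 A4 F#4 E4 G#4 | B4 C#5 A4 G#4 B4
Every group is a transposition up a 3rd of the one before; no shorter unit works.

5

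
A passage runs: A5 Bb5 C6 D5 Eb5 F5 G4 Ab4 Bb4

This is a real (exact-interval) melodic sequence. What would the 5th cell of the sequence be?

F3 Gb3 Ab3

The 3-note cells begin on A5, D5, G4 — each down a 5th from the last.
Continuing the starts: C4 → F3.
From F3 the exact shape gives F3 Gb3 Ab3.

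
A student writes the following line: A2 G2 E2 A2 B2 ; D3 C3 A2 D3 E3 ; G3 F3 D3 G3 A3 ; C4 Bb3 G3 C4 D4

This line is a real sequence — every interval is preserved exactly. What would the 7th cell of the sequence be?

Unit = 5 notes; the statements start on A2, D3, G3, C4, moving up a 4th each time.
Extending up a 4th: F4 → Bb4 → Eb5.
So cell 7 is Eb5 Db5 Bb4 Eb5 F5.

Eb5 Db5 Bb4 Eb5 F5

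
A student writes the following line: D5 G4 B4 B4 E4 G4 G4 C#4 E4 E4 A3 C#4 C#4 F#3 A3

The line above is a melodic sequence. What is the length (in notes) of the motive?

3

15 notes total. Splitting into 5 groups of 3:
D5 G4 B4 | B4 E4 G4 | G4 C#4 E4 | E4 A3 C#4 | C#4 F#3 A3
That's a consistent down a 3rd shift per cell, and no other grouping gives one.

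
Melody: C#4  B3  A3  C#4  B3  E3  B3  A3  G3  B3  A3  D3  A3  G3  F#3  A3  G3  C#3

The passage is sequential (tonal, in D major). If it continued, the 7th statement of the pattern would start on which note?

D3

Unit = 6 notes; the statements start on C#4, B3, A3, moving down a 2nd each time.
Continuing: G3 → F#3 → E3 → D3. Statement 7 starts on D3.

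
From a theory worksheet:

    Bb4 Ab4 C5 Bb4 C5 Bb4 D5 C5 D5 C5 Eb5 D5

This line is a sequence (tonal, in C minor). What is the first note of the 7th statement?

Taking 4-note groups, the heads are Bb4, C5, D5: the pattern moves up a 2nd.
Extending the heads up a 2nd: Eb5 → F5 → G5 → Ab5.

Ab5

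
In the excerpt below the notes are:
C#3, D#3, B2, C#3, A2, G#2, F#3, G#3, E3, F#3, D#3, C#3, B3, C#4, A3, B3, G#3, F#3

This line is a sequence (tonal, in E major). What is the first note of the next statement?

With a 6-note motive the entries are C#3, F#3, B3, each up a 4th from the previous.
The next head, up a 4th from B3, is E4.

E4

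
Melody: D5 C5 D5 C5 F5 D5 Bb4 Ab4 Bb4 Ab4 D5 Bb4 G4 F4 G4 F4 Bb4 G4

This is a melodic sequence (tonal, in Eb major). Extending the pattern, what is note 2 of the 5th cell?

Bb3

The unit is 6 notes. Position-2 pitches of the 3 shown cells: C5, Ab4, F4.
Each moves down a 3rd. Continuing: D4 → Bb3.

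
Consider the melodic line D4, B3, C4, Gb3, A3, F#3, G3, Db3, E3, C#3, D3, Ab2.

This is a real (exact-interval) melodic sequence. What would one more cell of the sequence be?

B2 G#2 A2 Eb2

Taking 4-note groups, the heads are D4, A3, E3: the pattern moves down a 4th.
Statement 4 starts on B2 and keeps the same exact contour: B2 G#2 A2 Eb2.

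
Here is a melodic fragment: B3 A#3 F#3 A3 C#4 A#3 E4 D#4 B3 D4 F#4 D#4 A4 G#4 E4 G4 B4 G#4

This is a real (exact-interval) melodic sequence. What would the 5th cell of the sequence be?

G5 F#5 D5 F5 A5 F#5

Unit = 6 notes; the statements start on B3, E4, A4, moving up a 4th each time.
Continuing the starts: D5 → G5.
So cell 5 is G5 F#5 D5 F5 A5 F#5.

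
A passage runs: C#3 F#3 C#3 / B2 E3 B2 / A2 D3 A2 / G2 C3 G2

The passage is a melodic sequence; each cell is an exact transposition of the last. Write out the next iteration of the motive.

Unit = 3 notes; the statements start on C#3, B2, A2, G2, moving down a 2nd each time.
From F2 the exact shape gives F2 Bb2 F2.

F2 Bb2 F2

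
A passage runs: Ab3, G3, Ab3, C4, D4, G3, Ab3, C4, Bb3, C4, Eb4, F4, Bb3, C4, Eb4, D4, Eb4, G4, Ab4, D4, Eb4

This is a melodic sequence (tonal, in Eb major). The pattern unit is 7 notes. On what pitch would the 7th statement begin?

Unit = 7 notes; the statements start on Ab3, C4, Eb4, moving up a 3rd each time.
Extending the heads up a 3rd: G4 → Bb4 → D5 → F5.

F5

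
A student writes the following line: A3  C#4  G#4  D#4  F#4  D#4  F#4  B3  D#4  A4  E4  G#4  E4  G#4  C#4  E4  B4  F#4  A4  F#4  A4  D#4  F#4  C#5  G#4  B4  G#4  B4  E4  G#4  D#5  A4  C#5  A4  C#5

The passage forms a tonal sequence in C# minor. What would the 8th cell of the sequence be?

Unit = 7 notes; the statements start on A3, B3, C#4, D#4, E4, moving up a 2nd each time.
Extending up a 2nd: F#4 → G#4 → A4.
Statement 8 starts on A4 and keeps the same diatonic contour: A4 C#5 G#5 D#5 F#5 D#5 F#5.

A4 C#5 G#5 D#5 F#5 D#5 F#5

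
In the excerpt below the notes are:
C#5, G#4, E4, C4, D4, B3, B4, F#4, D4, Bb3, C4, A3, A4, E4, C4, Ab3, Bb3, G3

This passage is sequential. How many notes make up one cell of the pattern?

There are 18 notes; a 6-note unit gives 3 cells:
C#5 G#4 E4 C4 D4 B3 | B4 F#4 D4 Bb3 C4 A3 | A4 E4 C4 Ab3 Bb3 G3
Each cell is the previous one down a 2nd — so the unit is 6 notes.

6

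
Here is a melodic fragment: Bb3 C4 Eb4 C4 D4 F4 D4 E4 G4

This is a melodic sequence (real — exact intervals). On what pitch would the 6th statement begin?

With a 3-note motive the entries are Bb3, C4, D4, each up a 2nd from the previous.
Extending the heads up a 2nd: E4 → F#4 → G#4.

G#4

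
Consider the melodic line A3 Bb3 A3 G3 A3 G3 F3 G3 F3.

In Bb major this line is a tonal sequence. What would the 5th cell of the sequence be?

Taking 3-note groups, the heads are A3, G3, F3: the pattern moves down a 2nd.
Extending down a 2nd: Eb3 → D3.
So cell 5 is D3 Eb3 D3.

D3 Eb3 D3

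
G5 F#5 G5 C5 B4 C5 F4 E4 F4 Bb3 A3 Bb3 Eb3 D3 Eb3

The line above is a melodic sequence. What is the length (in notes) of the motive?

Try groups of 3 (5 cells in 15 notes):
G5 F#5 G5 | C5 B4 C5 | F4 E4 F4 | Bb3 A3 Bb3 | Eb3 D3 Eb3
Every group is a transposition down a 5th of the one before; no shorter unit works.

3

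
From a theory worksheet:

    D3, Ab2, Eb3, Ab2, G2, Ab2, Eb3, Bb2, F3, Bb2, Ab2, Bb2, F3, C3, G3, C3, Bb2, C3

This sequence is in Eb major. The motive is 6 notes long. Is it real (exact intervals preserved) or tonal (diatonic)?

tonal

Every note is diatonic to Eb major.
Cell 1 has -6 semitones from note 1 to 2, but cell 2 has -5 — the interval quality changes while the contour stays the same, which is the hallmark of a tonal sequence.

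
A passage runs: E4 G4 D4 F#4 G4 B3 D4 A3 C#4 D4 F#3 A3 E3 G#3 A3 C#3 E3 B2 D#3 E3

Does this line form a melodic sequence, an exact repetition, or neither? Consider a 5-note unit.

Each 5-note cell is the previous one transposed down a 4th.

sequence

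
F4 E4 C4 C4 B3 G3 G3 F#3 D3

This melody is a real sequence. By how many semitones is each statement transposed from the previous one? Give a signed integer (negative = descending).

-5

The 3-note cells begin on F4, C4, G3 — each down a 4th from the last.
F4 to C4 spans -5 semitones.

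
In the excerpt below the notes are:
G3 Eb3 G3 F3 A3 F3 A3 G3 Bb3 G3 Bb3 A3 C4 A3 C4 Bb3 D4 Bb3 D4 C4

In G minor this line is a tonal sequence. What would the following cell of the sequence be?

Eb4 C4 Eb4 D4

Taking 4-note groups, the heads are G3, A3, Bb3, C4, D4: the pattern moves up a 2nd.
Statement 6 starts on Eb4 and keeps the same diatonic contour: Eb4 C4 Eb4 D4.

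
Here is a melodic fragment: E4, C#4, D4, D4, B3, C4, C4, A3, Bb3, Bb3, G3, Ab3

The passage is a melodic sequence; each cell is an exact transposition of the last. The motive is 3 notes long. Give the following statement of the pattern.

Ab3 F3 Gb3

Unit = 3 notes; the statements start on E4, D4, C4, Bb3, moving down a 2nd each time.
Statement 5 starts on Ab3 and keeps the same exact contour: Ab3 F3 Gb3.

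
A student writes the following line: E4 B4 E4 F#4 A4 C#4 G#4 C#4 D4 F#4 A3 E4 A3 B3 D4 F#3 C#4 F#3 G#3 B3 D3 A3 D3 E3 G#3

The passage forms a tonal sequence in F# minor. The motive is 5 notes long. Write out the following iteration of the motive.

The 5-note cells begin on E4, C#4, A3, F#3, D3 — each down a 3rd from the last.
So cell 6 is B2 F#3 B2 C#3 E3.

B2 F#3 B2 C#3 E3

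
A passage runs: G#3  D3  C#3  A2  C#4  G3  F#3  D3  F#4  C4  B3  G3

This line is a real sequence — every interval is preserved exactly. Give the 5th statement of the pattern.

E5 Bb4 A4 F4

Taking 4-note groups, the heads are G#3, C#4, F#4: the pattern moves up a 4th.
Carrying on: B4 → E5.
From E5 the exact shape gives E5 Bb4 A4 F4.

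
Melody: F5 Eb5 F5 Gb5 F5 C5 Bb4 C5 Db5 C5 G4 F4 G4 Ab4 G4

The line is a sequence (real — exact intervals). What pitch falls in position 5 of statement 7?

The unit is 5 notes. Position-5 pitches of the 3 shown cells: F5, C5, G4.
Each moves down a 4th. Continuing: D4 → A3 → E3 → B2.

B2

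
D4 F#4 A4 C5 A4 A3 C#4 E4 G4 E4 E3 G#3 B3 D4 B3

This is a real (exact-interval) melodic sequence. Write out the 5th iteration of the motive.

With a 5-note motive the entries are D4, A3, E3, each down a 4th from the previous.
Extending down a 4th: B2 → F#2.
From F#2 the exact shape gives F#2 A#2 C#3 E3 C#3.

F#2 A#2 C#3 E3 C#3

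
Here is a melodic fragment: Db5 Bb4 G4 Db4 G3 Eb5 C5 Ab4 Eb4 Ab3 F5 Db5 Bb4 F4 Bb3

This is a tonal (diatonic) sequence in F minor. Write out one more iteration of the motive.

Unit = 5 notes; the statements start on Db5, Eb5, F5, moving up a 2nd each time.
Statement 4 starts on G5 and keeps the same diatonic contour: G5 Eb5 C5 G4 C4.

G5 Eb5 C5 G4 C4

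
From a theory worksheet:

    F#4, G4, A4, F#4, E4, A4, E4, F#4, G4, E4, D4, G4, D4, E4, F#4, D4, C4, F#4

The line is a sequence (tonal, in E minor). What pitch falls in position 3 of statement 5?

With 6-note cells, note 3 of each statement runs A4, G4, F#4.
Each moves down a 2nd. Continuing: E4 → D4.

D4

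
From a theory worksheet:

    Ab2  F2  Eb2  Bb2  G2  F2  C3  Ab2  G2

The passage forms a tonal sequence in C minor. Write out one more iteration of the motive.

D3 Bb2 Ab2

The 3-note cells begin on Ab2, Bb2, C3 — each up a 2nd from the last.
From D3 the diatonic shape gives D3 Bb2 Ab2.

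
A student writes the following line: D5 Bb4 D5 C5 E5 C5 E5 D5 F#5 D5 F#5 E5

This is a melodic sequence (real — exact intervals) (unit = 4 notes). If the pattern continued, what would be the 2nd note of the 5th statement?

The unit is 4 notes. Position-2 pitches of the 3 shown cells: Bb4, C5, D5.
Extending up a 2nd: E5 → F#5.

F#5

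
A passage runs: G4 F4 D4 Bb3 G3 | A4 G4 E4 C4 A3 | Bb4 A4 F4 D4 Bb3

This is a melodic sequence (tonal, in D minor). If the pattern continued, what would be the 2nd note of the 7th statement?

E5

With 5-note cells, note 2 of each statement runs F4, G4, A4.
Extending up a 2nd: Bb4 → C5 → D5 → E5.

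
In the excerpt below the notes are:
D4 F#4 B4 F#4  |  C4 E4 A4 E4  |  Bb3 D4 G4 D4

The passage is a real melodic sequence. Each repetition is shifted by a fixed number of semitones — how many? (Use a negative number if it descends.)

-2

Taking 4-note groups, the heads are D4, C4, Bb3: the pattern moves down a 2nd.
D4→C4 is 60 − 62 = -2 semitones.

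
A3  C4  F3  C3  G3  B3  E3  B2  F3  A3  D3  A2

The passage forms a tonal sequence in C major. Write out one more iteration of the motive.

With a 4-note motive the entries are A3, G3, F3, each down a 2nd from the previous.
So cell 4 is E3 G3 C3 G2.

E3 G3 C3 G2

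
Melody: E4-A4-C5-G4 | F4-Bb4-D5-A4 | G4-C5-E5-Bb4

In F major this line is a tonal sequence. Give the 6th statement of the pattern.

C5 F5 A5 E5

The 4-note cells begin on E4, F4, G4 — each up a 2nd from the last.
Extending up a 2nd: A4 → Bb4 → C5.
From C5 the diatonic shape gives C5 F5 A5 E5.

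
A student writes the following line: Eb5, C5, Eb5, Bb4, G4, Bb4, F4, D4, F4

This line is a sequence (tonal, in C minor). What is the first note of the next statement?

C4

The 3-note cells begin on Eb5, Bb4, F4 — each down a 4th from the last.
One more step down a 4th gives C4.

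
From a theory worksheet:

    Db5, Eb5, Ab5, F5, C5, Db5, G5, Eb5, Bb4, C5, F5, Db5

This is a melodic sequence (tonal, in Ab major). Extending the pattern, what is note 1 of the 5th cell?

The unit is 4 notes. Position-1 pitches of the 3 shown cells: Db5, C5, Bb4.
Each moves down a 2nd. Continuing: Ab4 → G4.

G4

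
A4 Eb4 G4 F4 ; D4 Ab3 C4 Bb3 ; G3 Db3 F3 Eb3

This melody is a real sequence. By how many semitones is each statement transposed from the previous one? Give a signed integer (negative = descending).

-7

The 4-note cells begin on A4, D4, G3 — each down a 5th from the last.
Counting half-steps from A4 to D4: -7.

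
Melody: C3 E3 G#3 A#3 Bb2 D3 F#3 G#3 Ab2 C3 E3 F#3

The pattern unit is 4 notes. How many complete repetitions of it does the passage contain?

3

12 notes in groups of 4 gives 12/4 = 3 statements.
Starts: C3, Bb2, Ab2 — each down a 2nd.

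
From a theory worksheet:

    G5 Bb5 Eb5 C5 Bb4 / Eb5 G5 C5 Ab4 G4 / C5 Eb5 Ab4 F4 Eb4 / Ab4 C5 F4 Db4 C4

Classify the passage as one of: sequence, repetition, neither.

Each 5-note cell is the previous one transposed down a 3rd.

sequence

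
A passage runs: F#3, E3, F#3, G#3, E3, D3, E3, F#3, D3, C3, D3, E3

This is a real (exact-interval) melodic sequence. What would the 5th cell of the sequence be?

Bb2 Ab2 Bb2 C3

Taking 4-note groups, the heads are F#3, E3, D3: the pattern moves down a 2nd.
Carrying on: C3 → Bb2.
So cell 5 is Bb2 Ab2 Bb2 C3.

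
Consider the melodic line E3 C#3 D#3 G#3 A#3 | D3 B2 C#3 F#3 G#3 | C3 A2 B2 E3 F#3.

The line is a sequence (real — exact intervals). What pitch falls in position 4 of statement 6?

The unit is 5 notes. Position-4 pitches of the 3 shown cells: G#3, F#3, E3.
Carrying that down a 2nd forward: D3 → C3 → Bb2.

Bb2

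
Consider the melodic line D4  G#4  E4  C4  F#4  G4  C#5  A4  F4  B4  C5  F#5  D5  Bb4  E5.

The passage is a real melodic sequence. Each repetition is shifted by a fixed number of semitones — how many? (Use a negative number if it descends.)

5

With a 5-note motive the entries are D4, G4, C5, each up a 4th from the previous.
D4→G4 is 67 − 62 = 5 semitones.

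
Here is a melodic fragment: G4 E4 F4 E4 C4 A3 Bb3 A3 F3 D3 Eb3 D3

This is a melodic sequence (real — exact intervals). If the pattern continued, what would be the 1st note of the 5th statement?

Eb2

With 4-note cells, note 1 of each statement runs G4, C4, F3.
Carrying that down a 5th forward: Bb2 → Eb2.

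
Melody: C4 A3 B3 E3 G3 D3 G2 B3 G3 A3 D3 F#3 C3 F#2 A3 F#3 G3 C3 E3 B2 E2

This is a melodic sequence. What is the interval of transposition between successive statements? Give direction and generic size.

Taking 7-note groups, the heads are C4, B3, A3: the pattern moves down a 2nd.
C4 to B3 is down a 2nd.

down a 2nd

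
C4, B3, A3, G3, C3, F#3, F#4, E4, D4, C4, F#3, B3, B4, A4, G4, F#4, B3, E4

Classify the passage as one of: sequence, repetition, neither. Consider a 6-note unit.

Each 6-note cell is the previous one transposed up a 4th.

sequence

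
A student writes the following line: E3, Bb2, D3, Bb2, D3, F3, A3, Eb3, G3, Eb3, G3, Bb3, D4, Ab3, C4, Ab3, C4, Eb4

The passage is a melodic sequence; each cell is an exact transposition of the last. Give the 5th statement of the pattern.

The 6-note cells begin on E3, A3, D4 — each up a 4th from the last.
Carrying on: G4 → C5.
From C5 the exact shape gives C5 Gb4 Bb4 Gb4 Bb4 Db5.

C5 Gb4 Bb4 Gb4 Bb4 Db5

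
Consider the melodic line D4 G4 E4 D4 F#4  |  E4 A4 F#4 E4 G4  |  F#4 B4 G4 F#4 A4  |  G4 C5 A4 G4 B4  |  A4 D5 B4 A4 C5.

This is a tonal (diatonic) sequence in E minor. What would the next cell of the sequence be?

B4 E5 C5 B4 D5

With a 5-note motive the entries are D4, E4, F#4, G4, A4, each up a 2nd from the previous.
From B4 the diatonic shape gives B4 E5 C5 B4 D5.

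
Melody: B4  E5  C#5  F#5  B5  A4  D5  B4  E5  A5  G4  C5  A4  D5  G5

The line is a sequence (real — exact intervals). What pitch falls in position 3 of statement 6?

The unit is 5 notes. Position-3 pitches of the 3 shown cells: C#5, B4, A4.
Carrying that down a 2nd forward: G4 → F4 → Eb4.

Eb4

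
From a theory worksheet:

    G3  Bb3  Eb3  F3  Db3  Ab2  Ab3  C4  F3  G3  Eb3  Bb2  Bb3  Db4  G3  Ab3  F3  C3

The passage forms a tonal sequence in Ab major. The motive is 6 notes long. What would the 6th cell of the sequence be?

The 6-note cells begin on G3, Ab3, Bb3 — each up a 2nd from the last.
Extending up a 2nd: C4 → Db4 → Eb4.
Statement 6 starts on Eb4 and keeps the same diatonic contour: Eb4 G4 C4 Db4 Bb3 F3.

Eb4 G4 C4 Db4 Bb3 F3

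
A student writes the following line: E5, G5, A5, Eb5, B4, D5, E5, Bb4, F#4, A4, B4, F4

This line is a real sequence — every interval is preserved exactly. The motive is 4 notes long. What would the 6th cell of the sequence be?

D#3 F#3 G#3 D3

Unit = 4 notes; the statements start on E5, B4, F#4, moving down a 4th each time.
Extending down a 4th: C#4 → G#3 → D#3.
From D#3 the exact shape gives D#3 F#3 G#3 D3.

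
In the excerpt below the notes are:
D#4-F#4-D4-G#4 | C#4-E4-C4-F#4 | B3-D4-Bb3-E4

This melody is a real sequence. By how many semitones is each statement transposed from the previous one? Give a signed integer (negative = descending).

-2

Unit = 4 notes; the statements start on D#4, C#4, B3, moving down a 2nd each time.
Counting half-steps from D#4 to C#4: -2.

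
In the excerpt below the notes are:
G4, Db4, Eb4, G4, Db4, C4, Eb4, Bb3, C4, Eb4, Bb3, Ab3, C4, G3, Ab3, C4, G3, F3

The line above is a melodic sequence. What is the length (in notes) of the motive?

18 notes total. Splitting into 3 groups of 6:
G4 Db4 Eb4 G4 Db4 C4 | Eb4 Bb3 C4 Eb4 Bb3 Ab3 | C4 G3 Ab3 C4 G3 F3
Every group is a transposition down a 3rd of the one before; no shorter unit works.

6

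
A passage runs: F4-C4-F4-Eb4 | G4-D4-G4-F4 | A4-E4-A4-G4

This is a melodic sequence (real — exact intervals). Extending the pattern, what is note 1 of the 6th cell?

D#5

Grouping in 4s, the 1st note of each cell is F4, G4, A4.
Extending up a 2nd: B4 → C#5 → D#5.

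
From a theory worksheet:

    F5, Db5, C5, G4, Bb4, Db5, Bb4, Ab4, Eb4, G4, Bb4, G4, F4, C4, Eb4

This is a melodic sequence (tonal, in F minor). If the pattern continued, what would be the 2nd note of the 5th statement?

C4

The unit is 5 notes. Position-2 pitches of the 3 shown cells: Db5, Bb4, G4.
Each moves down a 3rd. Continuing: Eb4 → C4.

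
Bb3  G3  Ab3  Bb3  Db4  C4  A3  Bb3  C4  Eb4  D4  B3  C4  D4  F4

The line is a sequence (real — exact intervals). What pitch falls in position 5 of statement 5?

Grouping in 5s, the 5th note of each cell is Db4, Eb4, F4.
Each moves up a 2nd. Continuing: G4 → A4.

A4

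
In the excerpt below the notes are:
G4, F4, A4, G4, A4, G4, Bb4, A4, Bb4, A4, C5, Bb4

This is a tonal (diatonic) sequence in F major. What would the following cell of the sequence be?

Unit = 4 notes; the statements start on G4, A4, Bb4, moving up a 2nd each time.
Statement 4 starts on C5 and keeps the same diatonic contour: C5 Bb4 D5 C5.

C5 Bb4 D5 C5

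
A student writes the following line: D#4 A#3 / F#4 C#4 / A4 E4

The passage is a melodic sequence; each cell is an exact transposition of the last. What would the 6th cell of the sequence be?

Unit = 2 notes; the statements start on D#4, F#4, A4, moving up a 3rd each time.
Extending up a 3rd: C5 → Eb5 → Gb5.
From Gb5 the exact shape gives Gb5 Db5.

Gb5 Db5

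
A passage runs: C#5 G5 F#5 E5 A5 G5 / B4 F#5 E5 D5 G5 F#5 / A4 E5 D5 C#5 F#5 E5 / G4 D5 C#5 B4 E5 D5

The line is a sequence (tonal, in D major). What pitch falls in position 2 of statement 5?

C#5

Grouping in 6s, the 2nd note of each cell is G5, F#5, E5, D5.
One more down a 2nd gives C#5.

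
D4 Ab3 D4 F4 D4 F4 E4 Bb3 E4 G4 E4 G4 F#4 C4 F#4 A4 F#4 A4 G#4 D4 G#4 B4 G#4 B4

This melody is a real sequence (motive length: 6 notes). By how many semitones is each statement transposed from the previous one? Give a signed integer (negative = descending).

2

With a 6-note motive the entries are D4, E4, F#4, G#4, each up a 2nd from the previous.
D4 to E4 spans +2 semitones.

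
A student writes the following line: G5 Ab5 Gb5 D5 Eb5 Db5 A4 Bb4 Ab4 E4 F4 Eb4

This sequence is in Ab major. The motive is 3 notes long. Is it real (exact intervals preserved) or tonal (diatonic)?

real

Each cell has the same semitone pattern (1, -2) — intervals are preserved exactly.
And Gb5 lies outside Ab major, so the sequence is real rather than tonal.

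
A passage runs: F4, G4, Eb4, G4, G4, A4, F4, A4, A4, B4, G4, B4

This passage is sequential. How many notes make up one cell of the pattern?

4

Try groups of 4 (3 cells in 12 notes):
F4 G4 Eb4 G4 | G4 A4 F4 A4 | A4 B4 G4 B4
That's a consistent up a 2nd shift per cell, and no other grouping gives one.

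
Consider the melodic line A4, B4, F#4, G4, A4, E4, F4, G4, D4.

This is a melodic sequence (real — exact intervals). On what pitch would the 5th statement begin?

With a 3-note motive the entries are A4, G4, F4, each down a 2nd from the previous.
Continuing: Eb4 → Db4. Statement 5 starts on Db4.

Db4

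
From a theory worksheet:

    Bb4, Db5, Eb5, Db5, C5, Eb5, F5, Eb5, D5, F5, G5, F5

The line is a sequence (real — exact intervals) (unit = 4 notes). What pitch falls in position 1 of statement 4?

E5

With 4-note cells, note 1 of each statement runs Bb4, C5, D5.
Each moves up a 2nd; the next is E5.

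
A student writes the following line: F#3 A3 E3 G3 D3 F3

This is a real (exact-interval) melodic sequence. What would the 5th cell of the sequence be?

Taking 2-note groups, the heads are F#3, E3, D3: the pattern moves down a 2nd.
Continuing the starts: C3 → Bb2.
From Bb2 the exact shape gives Bb2 Db3.

Bb2 Db3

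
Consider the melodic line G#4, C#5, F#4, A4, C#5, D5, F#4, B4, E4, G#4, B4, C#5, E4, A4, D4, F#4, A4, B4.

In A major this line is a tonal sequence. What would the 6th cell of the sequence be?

B3 E4 A3 C#4 E4 F#4

Taking 6-note groups, the heads are G#4, F#4, E4: the pattern moves down a 2nd.
Continuing the starts: D4 → C#4 → B3.
From B3 the diatonic shape gives B3 E4 A3 C#4 E4 F#4.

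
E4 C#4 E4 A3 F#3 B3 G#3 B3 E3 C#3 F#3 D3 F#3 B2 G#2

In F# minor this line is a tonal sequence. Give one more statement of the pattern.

The 5-note cells begin on E4, B3, F#3 — each down a 4th from the last.
Statement 4 starts on C#3 and keeps the same diatonic contour: C#3 A2 C#3 F#2 D2.

C#3 A2 C#3 F#2 D2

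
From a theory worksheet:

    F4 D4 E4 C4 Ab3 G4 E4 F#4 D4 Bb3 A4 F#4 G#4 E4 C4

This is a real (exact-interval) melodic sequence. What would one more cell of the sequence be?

B4 G#4 A#4 F#4 D4

Taking 5-note groups, the heads are F4, G4, A4: the pattern moves up a 2nd.
Statement 4 starts on B4 and keeps the same exact contour: B4 G#4 A#4 F#4 D4.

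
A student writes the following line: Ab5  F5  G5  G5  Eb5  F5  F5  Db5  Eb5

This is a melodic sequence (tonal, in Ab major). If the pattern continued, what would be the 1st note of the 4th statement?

With 3-note cells, note 1 of each statement runs Ab5, G5, F5.
Each moves down a 2nd; the next is Eb5.

Eb5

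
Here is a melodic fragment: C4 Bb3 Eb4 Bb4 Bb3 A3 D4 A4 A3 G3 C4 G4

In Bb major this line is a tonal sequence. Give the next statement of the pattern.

G3 F3 Bb3 F4

Unit = 4 notes; the statements start on C4, Bb3, A3, moving down a 2nd each time.
From G3 the diatonic shape gives G3 F3 Bb3 F4.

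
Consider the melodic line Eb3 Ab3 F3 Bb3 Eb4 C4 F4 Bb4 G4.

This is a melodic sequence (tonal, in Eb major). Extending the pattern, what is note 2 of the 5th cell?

C6

With 3-note cells, note 2 of each statement runs Ab3, Eb4, Bb4.
Each moves up a 5th. Continuing: F5 → C6.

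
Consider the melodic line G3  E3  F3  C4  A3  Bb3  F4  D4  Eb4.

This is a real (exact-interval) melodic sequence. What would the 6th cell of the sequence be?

With a 3-note motive the entries are G3, C4, F4, each up a 4th from the previous.
Continuing the starts: Bb4 → Eb5 → Ab5.
Statement 6 starts on Ab5 and keeps the same exact contour: Ab5 F5 Gb5.

Ab5 F5 Gb5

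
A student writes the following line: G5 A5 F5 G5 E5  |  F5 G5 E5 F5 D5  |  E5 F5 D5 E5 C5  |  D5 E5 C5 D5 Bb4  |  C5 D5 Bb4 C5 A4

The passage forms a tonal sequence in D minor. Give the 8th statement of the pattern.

Unit = 5 notes; the statements start on G5, F5, E5, D5, C5, moving down a 2nd each time.
Extending down a 2nd: Bb4 → A4 → G4.
From G4 the diatonic shape gives G4 A4 F4 G4 E4.

G4 A4 F4 G4 E4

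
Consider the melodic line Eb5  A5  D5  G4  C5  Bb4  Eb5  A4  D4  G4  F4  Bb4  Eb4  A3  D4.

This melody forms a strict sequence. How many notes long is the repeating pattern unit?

5

15 notes total. Splitting into 3 groups of 5:
Eb5 A5 D5 G4 C5 | Bb4 Eb5 A4 D4 G4 | F4 Bb4 Eb4 A3 D4
That's a consistent down a 4th shift per cell, and no other grouping gives one.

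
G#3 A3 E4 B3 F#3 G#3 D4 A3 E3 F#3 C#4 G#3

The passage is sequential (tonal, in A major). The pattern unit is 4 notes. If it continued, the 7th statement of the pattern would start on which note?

A2

Unit = 4 notes; the statements start on G#3, F#3, E3, moving down a 2nd each time.
Extending the heads down a 2nd: D3 → C#3 → B2 → A2.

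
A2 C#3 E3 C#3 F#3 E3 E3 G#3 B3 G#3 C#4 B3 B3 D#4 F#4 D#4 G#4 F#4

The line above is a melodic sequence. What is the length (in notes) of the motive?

6

There are 18 notes; a 6-note unit gives 3 cells:
A2 C#3 E3 C#3 F#3 E3 | E3 G#3 B3 G#3 C#4 B3 | B3 D#4 F#4 D#4 G#4 F#4
That's a consistent up a 5th shift per cell, and no other grouping gives one.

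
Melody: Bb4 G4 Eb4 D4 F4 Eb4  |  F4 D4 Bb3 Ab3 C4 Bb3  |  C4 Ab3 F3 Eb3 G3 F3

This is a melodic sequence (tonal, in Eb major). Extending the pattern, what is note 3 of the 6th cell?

D2

The unit is 6 notes. Position-3 pitches of the 3 shown cells: Eb4, Bb3, F3.
Carrying that down a 4th forward: C3 → G2 → D2.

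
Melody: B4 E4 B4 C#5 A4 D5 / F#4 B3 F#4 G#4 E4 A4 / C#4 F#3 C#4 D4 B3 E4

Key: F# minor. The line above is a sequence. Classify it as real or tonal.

Every note is diatonic to F# minor.
Cell 1 has +2 semitones from note 3 to 4, but cell 3 has +1 — the interval quality changes while the contour stays the same, which is the hallmark of a tonal sequence.

tonal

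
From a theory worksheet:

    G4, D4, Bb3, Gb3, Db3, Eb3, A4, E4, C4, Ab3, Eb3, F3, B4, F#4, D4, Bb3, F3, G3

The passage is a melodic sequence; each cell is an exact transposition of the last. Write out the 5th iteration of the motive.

D#5 A#4 F#4 D4 A3 B3

With a 6-note motive the entries are G4, A4, B4, each up a 2nd from the previous.
Carrying on: C#5 → D#5.
From D#5 the exact shape gives D#5 A#4 F#4 D4 A3 B3.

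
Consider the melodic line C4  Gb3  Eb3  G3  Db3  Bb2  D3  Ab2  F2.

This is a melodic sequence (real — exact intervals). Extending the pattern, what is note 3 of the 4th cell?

Grouping in 3s, the 3rd note of each cell is Eb3, Bb2, F2.
One more down a 4th gives C2.

C2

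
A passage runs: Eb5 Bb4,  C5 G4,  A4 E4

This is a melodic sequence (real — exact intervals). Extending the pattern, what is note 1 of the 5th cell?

D#4

The unit is 2 notes. Position-1 pitches of the 3 shown cells: Eb5, C5, A4.
Carrying that down a 3rd forward: F#4 → D#4.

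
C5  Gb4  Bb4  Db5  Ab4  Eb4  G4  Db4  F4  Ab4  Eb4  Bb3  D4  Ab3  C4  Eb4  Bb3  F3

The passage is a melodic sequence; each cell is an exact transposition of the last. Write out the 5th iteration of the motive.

E3 Bb2 D3 F3 C3 G2

Taking 6-note groups, the heads are C5, G4, D4: the pattern moves down a 4th.
Continuing the starts: A3 → E3.
So cell 5 is E3 Bb2 D3 F3 C3 G2.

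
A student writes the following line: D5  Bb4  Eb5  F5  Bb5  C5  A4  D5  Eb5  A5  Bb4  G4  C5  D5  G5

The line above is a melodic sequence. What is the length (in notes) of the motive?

5

Try groups of 5 (3 cells in 15 notes):
D5 Bb4 Eb5 F5 Bb5 | C5 A4 D5 Eb5 A5 | Bb4 G4 C5 D5 G5
That's a consistent down a 2nd shift per cell, and no other grouping gives one.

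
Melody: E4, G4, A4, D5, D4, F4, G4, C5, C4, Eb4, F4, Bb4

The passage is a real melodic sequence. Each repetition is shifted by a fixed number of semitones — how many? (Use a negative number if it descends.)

-2

The 4-note cells begin on E4, D4, C4 — each down a 2nd from the last.
Counting half-steps from E4 to D4: -2.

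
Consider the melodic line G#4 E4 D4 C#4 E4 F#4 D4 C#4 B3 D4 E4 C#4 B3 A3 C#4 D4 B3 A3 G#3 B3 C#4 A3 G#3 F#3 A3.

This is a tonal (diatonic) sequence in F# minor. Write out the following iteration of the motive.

Unit = 5 notes; the statements start on G#4, F#4, E4, D4, C#4, moving down a 2nd each time.
Statement 6 starts on B3 and keeps the same diatonic contour: B3 G#3 F#3 E3 G#3.

B3 G#3 F#3 E3 G#3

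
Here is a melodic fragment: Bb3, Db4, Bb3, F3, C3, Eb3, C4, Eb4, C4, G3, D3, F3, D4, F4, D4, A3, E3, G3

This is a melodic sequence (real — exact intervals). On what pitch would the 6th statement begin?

G#4

Unit = 6 notes; the statements start on Bb3, C4, D4, moving up a 2nd each time.
Extending the heads up a 2nd: E4 → F#4 → G#4.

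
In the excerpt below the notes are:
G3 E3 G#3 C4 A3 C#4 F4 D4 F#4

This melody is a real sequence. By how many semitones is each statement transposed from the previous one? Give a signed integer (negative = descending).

The 3-note cells begin on G3, C4, F4 — each up a 4th from the last.
G3 to C4 spans +5 semitones.

5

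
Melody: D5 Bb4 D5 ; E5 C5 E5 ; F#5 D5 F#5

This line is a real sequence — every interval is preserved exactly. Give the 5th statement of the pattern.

The 3-note cells begin on D5, E5, F#5 — each up a 2nd from the last.
Extending up a 2nd: G#5 → A#5.
So cell 5 is A#5 F#5 A#5.

A#5 F#5 A#5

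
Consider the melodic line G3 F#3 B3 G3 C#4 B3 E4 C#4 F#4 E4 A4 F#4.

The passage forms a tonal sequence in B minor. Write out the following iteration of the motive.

B4 A4 D5 B4

Unit = 4 notes; the statements start on G3, C#4, F#4, moving up a 4th each time.
From B4 the diatonic shape gives B4 A4 D5 B4.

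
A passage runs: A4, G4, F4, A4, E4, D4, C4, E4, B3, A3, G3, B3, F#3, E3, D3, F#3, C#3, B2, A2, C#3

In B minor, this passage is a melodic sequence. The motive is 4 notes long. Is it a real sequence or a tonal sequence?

real

Each cell has the same semitone pattern (-2, -2, 4) — intervals are preserved exactly.
And F4 lies outside B minor, so the sequence is real rather than tonal.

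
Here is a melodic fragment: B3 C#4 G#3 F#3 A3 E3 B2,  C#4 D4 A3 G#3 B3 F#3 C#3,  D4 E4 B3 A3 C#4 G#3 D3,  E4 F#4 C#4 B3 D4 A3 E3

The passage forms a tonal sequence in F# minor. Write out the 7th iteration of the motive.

A4 B4 F#4 E4 G#4 D4 A3

The 7-note cells begin on B3, C#4, D4, E4 — each up a 2nd from the last.
Extending up a 2nd: F#4 → G#4 → A4.
From A4 the diatonic shape gives A4 B4 F#4 E4 G#4 D4 A3.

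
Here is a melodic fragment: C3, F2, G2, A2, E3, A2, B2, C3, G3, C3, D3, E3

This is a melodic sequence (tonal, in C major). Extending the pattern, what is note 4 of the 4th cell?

The unit is 4 notes. Position-4 pitches of the 3 shown cells: A2, C3, E3.
From E3, up a 3rd gives G3.

G3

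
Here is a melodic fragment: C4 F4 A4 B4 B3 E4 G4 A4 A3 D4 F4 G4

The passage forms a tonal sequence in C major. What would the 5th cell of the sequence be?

F3 B3 D4 E4

With a 4-note motive the entries are C4, B3, A3, each down a 2nd from the previous.
Continuing the starts: G3 → F3.
So cell 5 is F3 B3 D4 E4.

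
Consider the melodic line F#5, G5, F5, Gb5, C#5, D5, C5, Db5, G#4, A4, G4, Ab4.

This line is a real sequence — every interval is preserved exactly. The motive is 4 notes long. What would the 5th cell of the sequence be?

With a 4-note motive the entries are F#5, C#5, G#4, each down a 4th from the previous.
Continuing the starts: D#4 → A#3.
Statement 5 starts on A#3 and keeps the same exact contour: A#3 B3 A3 Bb3.

A#3 B3 A3 Bb3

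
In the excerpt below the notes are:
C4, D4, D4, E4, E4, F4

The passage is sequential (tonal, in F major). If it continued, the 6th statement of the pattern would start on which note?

Unit = 2 notes; the statements start on C4, D4, E4, moving up a 2nd each time.
Extending the heads up a 2nd: F4 → G4 → A4.

A4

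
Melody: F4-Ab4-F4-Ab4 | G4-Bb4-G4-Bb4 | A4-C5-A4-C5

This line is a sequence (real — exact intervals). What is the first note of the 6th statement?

Taking 4-note groups, the heads are F4, G4, A4: the pattern moves up a 2nd.
Extending the heads up a 2nd: B4 → C#5 → D#5.

D#5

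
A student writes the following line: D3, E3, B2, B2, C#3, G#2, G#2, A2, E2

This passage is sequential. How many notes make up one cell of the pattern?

9 notes total. Splitting into 3 groups of 3:
D3 E3 B2 | B2 C#3 G#2 | G#2 A2 E2
Each cell is the previous one down a 3rd — so the unit is 3 notes.

3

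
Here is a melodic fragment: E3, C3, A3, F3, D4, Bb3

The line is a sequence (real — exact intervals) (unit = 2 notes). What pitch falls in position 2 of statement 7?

Gb5

Grouping in 2s, the 2nd note of each cell is C3, F3, Bb3.
Each moves up a 4th. Continuing: Eb4 → Ab4 → Db5 → Gb5.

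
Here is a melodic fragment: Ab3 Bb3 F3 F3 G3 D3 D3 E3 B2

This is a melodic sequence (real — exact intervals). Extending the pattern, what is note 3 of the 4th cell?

With 3-note cells, note 3 of each statement runs F3, D3, B2.
One more down a 3rd gives G#2.

G#2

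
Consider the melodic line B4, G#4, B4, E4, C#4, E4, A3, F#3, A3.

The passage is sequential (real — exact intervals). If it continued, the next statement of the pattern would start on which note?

With a 3-note motive the entries are B4, E4, A3, each down a 5th from the previous.
The next head, down a 5th from A3, is D3.

D3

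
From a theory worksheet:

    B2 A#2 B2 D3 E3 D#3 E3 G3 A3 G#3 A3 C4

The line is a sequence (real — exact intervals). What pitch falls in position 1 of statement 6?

With 4-note cells, note 1 of each statement runs B2, E3, A3.
Extending up a 4th: D4 → G4 → C5.

C5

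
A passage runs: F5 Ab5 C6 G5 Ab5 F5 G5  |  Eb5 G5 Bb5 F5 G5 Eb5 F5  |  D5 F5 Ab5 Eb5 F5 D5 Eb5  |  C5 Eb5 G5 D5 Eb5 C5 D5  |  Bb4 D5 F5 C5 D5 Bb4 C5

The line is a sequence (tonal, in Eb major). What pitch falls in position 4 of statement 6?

Bb4

Grouping in 7s, the 4th note of each cell is G5, F5, Eb5, D5, C5.
Each moves down a 2nd; the next is Bb4.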